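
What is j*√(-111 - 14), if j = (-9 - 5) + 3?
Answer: -55*I*√5 ≈ -122.98*I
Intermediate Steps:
j = -11 (j = -14 + 3 = -11)
j*√(-111 - 14) = -11*√(-111 - 14) = -55*I*√5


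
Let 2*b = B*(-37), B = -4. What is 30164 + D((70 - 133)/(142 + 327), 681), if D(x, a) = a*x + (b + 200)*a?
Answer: 14516657/67 ≈ 2.1667e+5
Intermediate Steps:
b = 74 (b = (-4*(-37))/2 = (½)*148 = 74)
D(x, a) = 274*a + a*x (D(x, a) = a*x + (74 + 200)*a = a*x + 274*a = 274*a + a*x)
30164 + D((70 - 133)/(142 + 327), 681) = 30164 + 681*(274 + (70 - 133)/(142 + 327)) = 30164 + 681*(274 - 63/469) = 30164 + 681*(274 - 63*1/469) = 30164 + 681*(274 - 9/67) = 30164 + 681*(18349/67) = 30164 + 12495669/67 = 14516657/67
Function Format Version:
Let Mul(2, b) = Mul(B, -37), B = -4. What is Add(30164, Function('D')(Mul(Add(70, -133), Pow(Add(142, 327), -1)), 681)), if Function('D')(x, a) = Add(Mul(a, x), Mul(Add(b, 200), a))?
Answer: Rational(14516657, 67) ≈ 2.1667e+5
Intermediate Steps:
b = 74 (b = Mul(Rational(1, 2), Mul(-4, -37)) = Mul(Rational(1, 2), 148) = 74)
Function('D')(x, a) = Add(Mul(274, a), Mul(a, x)) (Function('D')(x, a) = Add(Mul(a, x), Mul(Add(74, 200), a)) = Add(Mul(a, x), Mul(274, a)) = Add(Mul(274, a), Mul(a, x)))
Add(30164, Function('D')(Mul(Add(70, -133), Pow(Add(142, 327), -1)), 681)) = Add(30164, Mul(681, Add(274, Mul(Add(70, -133), Pow(Add(142, 327), -1))))) = Add(30164, Mul(681, Add(274, Mul(-63, Pow(469, -1))))) = Add(30164, Mul(681, Add(274, Mul(-63, Rational(1, 469))))) = Add(30164, Mul(681, Add(274, Rational(-9, 67)))) = Add(30164, Mul(681, Rational(18349, 67))) = Add(30164, Rational(12495669, 67)) = Rational(14516657, 67)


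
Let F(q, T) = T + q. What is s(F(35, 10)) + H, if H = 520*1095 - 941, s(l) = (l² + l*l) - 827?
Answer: 571682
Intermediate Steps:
s(l) = -827 + 2*l² (s(l) = (l² + l²) - 827 = 2*l² - 827 = -827 + 2*l²)
H = 568459 (H = 569400 - 941 = 568459)
s(F(35, 10)) + H = (-827 + 2*(10 + 35)²) + 568459 = (-827 + 2*45²) + 568459 = (-827 + 2*2025) + 568459 = (-827 + 4050) + 568459 = 3223 + 568459 = 571682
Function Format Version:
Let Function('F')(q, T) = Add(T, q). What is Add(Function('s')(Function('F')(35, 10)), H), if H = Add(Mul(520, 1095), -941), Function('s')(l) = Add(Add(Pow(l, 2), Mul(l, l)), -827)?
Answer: 571682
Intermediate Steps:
Function('s')(l) = Add(-827, Mul(2, Pow(l, 2))) (Function('s')(l) = Add(Add(Pow(l, 2), Pow(l, 2)), -827) = Add(Mul(2, Pow(l, 2)), -827) = Add(-827, Mul(2, Pow(l, 2))))
H = 568459 (H = Add(569400, -941) = 568459)
Add(Function('s')(Function('F')(35, 10)), H) = Add(Add(-827, Mul(2, Pow(Add(10, 35), 2))), 568459) = Add(Add(-827, Mul(2, Pow(45, 2))), 568459) = Add(Add(-827, Mul(2, 2025)), 568459) = Add(Add(-827, 4050), 568459) = Add(3223, 568459) = 571682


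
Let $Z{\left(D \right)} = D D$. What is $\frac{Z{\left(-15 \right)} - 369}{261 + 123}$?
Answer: $- \frac{3}{8} \approx -0.375$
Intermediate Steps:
$Z{\left(D \right)} = D^{2}$
$\frac{Z{\left(-15 \right)} - 369}{261 + 123} = \frac{\left(-15\right)^{2} - 369}{261 + 123} = \frac{225 - 369}{384} = \left(-144\right) \frac{1}{384} = - \frac{3}{8}$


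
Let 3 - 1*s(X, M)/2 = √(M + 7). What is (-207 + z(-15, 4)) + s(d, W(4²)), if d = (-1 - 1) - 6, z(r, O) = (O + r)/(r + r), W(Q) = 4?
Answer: -6019/30 - 2*√11 ≈ -207.27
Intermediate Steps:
z(r, O) = (O + r)/(2*r) (z(r, O) = (O + r)/((2*r)) = (O + r)*(1/(2*r)) = (O + r)/(2*r))
d = -8 (d = -2 - 6 = -8)
s(X, M) = 6 - 2*√(7 + M) (s(X, M) = 6 - 2*√(M + 7) = 6 - 2*√(7 + M))
(-207 + z(-15, 4)) + s(d, W(4²)) = (-207 + (½)*(4 - 15)/(-15)) + (6 - 2*√(7 + 4)) = (-207 + (½)*(-1/15)*(-11)) + (6 - 2*√11) = (-207 + 11/30) + (6 - 2*√11) = -6199/30 + (6 - 2*√11) = -6019/30 - 2*√11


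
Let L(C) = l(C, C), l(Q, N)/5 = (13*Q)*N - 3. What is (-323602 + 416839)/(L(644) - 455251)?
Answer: 93237/26502574 ≈ 0.0035180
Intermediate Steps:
l(Q, N) = -15 + 65*N*Q (l(Q, N) = 5*((13*Q)*N - 3) = 5*(13*N*Q - 3) = 5*(-3 + 13*N*Q) = -15 + 65*N*Q)
L(C) = -15 + 65*C² (L(C) = -15 + 65*C*C = -15 + 65*C²)
(-323602 + 416839)/(L(644) - 455251) = (-323602 + 416839)/((-15 + 65*644²) - 455251) = 93237/((-15 + 65*414736) - 455251) = 93237/((-15 + 26957840) - 455251) = 93237/(26957825 - 455251) = 93237/26502574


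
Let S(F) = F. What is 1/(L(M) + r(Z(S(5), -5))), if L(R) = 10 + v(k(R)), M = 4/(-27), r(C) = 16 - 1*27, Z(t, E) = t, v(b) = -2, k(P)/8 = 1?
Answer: -⅓ ≈ -0.33333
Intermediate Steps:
k(P) = 8 (k(P) = 8*1 = 8)
r(C) = -11 (r(C) = 16 - 27 = -11)
M = -4/27 (M = 4*(-1/27) = -4/27 ≈ -0.14815)
L(R) = 8 (L(R) = 10 - 2 = 8)
1/(L(M) + r(Z(S(5), -5))) = 1/(8 - 11) = 1/(-3) = -⅓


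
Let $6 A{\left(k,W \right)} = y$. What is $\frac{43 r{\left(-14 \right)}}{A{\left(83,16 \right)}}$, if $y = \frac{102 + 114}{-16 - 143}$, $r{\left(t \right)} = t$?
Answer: $\frac{15953}{6} \approx 2658.8$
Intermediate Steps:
$y = - \frac{72}{53}$ ($y = \frac{216}{-159} = 216 \left(- \frac{1}{159}\right) = - \frac{72}{53} \approx -1.3585$)
$A{\left(k,W \right)} = - \frac{12}{53}$ ($A{\left(k,W \right)} = \frac{1}{6} \left(- \frac{72}{53}\right) = - \frac{12}{53}$)
$\frac{43 r{\left(-14 \right)}}{A{\left(83,16 \right)}} = \frac{43 \left(-14\right)}{- \frac{12}{53}} = \left(-602\right) \left(- \frac{53}{12}\right) = \frac{15953}{6}$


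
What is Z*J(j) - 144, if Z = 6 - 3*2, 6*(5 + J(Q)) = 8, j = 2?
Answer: -144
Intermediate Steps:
J(Q) = -11/3 (J(Q) = -5 + (⅙)*8 = -5 + 4/3 = -11/3)
Z = 0 (Z = 6 - 6 = 0)
Z*J(j) - 144 = 0*(-11/3) - 144 = 0 - 144 = -144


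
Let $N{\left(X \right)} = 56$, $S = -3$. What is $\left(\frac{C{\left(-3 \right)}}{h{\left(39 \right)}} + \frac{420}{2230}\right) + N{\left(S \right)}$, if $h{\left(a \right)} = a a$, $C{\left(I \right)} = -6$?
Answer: $\frac{6352264}{113061} \approx 56.184$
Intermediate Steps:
$h{\left(a \right)} = a^{2}$
$\left(\frac{C{\left(-3 \right)}}{h{\left(39 \right)}} + \frac{420}{2230}\right) + N{\left(S \right)} = \left(- \frac{6}{39^{2}} + \frac{420}{2230}\right) + 56 = \left(- \frac{6}{1521} + 420 \cdot \frac{1}{2230}\right) + 56 = \left(\left(-6\right) \frac{1}{1521} + \frac{42}{223}\right) + 56 = \left(- \frac{2}{507} + \frac{42}{223}\right) + 56 = \frac{20848}{113061} + 56 = \frac{6352264}{113061}$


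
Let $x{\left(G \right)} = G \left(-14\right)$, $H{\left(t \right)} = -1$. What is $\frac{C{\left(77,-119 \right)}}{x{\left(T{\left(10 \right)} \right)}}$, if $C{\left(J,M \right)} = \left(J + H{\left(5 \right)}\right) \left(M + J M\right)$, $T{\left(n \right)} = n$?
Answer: $\frac{25194}{5} \approx 5038.8$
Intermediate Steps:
$C{\left(J,M \right)} = \left(-1 + J\right) \left(M + J M\right)$ ($C{\left(J,M \right)} = \left(J - 1\right) \left(M + J M\right) = \left(-1 + J\right) \left(M + J M\right)$)
$x{\left(G \right)} = - 14 G$
$\frac{C{\left(77,-119 \right)}}{x{\left(T{\left(10 \right)} \right)}} = \frac{\left(-119\right) \left(-1 + 77^{2}\right)}{\left(-14\right) 10} = \frac{\left(-119\right) \left(-1 + 5929\right)}{-140} = \left(-119\right) 5928 \left(- \frac{1}{140}\right) = \left(-705432\right) \left(- \frac{1}{140}\right) = \frac{25194}{5}$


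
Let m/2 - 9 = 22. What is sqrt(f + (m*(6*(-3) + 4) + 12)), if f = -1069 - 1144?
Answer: 3*I*sqrt(341) ≈ 55.399*I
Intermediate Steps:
m = 62 (m = 18 + 2*22 = 18 + 44 = 62)
f = -2213
sqrt(f + (m*(6*(-3) + 4) + 12)) = sqrt(-2213 + (62*(6*(-3) + 4) + 12)) = sqrt(-2213 + (62*(-18 + 4) + 12)) = sqrt(-2213 + (62*(-14) + 12)) = sqrt(-2213 + (-868 + 12)) = sqrt(-2213 - 856) = sqrt(-3069) = 3*I*sqrt(341)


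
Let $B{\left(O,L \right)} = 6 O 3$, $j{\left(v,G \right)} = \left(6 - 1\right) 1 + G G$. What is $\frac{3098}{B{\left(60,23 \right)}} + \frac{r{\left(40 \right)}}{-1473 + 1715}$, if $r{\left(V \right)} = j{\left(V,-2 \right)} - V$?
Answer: $\frac{179059}{65340} \approx 2.7404$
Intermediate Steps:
$j{\left(v,G \right)} = 5 + G^{2}$ ($j{\left(v,G \right)} = 5 \cdot 1 + G^{2} = 5 + G^{2}$)
$r{\left(V \right)} = 9 - V$ ($r{\left(V \right)} = \left(5 + \left(-2\right)^{2}\right) - V = \left(5 + 4\right) - V = 9 - V$)
$B{\left(O,L \right)} = 18 O$
$\frac{3098}{B{\left(60,23 \right)}} + \frac{r{\left(40 \right)}}{-1473 + 1715} = \frac{3098}{18 \cdot 60} + \frac{9 - 40}{-1473 + 1715} = \frac{3098}{1080} + \frac{9 - 40}{242} = 3098 \cdot \frac{1}{1080} - \frac{31}{242} = \frac{1549}{540} - \frac{31}{242} = \frac{179059}{65340}$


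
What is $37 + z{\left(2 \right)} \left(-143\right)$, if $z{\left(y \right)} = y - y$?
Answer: $37$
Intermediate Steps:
$z{\left(y \right)} = 0$
$37 + z{\left(2 \right)} \left(-143\right) = 37 + 0 \left(-143\right) = 37 + 0 = 37$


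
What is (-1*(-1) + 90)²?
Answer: 8281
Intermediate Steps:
(-1*(-1) + 90)² = (1 + 90)² = 91² = 8281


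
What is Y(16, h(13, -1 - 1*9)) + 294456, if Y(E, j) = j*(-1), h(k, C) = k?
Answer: 294443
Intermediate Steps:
Y(E, j) = -j
Y(16, h(13, -1 - 1*9)) + 294456 = -1*13 + 294456 = -13 + 294456 = 294443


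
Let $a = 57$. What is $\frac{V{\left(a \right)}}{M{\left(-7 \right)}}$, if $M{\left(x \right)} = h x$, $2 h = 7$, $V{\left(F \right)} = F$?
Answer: $- \frac{114}{49} \approx -2.3265$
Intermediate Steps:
$h = \frac{7}{2}$ ($h = \frac{1}{2} \cdot 7 = \frac{7}{2} \approx 3.5$)
$M{\left(x \right)} = \frac{7 x}{2}$
$\frac{V{\left(a \right)}}{M{\left(-7 \right)}} = \frac{57}{\frac{7}{2} \left(-7\right)} = \frac{57}{- \frac{49}{2}} = 57 \left(- \frac{2}{49}\right) = - \frac{114}{49}$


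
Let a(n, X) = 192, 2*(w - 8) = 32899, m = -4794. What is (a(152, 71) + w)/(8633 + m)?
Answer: 33299/7678 ≈ 4.3369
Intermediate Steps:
w = 32915/2 (w = 8 + (½)*32899 = 8 + 32899/2 = 32915/2 ≈ 16458.)
(a(152, 71) + w)/(8633 + m) = (192 + 32915/2)/(8633 - 4794) = (33299/2)/3839 = (33299/2)*(1/3839) = 33299/7678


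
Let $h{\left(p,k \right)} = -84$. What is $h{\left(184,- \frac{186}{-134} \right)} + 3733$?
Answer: $3649$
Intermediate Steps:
$h{\left(184,- \frac{186}{-134} \right)} + 3733 = -84 + 3733 = 3649$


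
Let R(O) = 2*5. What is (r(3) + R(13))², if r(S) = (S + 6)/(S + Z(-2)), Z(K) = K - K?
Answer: 169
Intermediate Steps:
R(O) = 10
Z(K) = 0
r(S) = (6 + S)/S (r(S) = (S + 6)/(S + 0) = (6 + S)/S)
(r(3) + R(13))² = ((6 + 3)/3 + 10)² = ((⅓)*9 + 10)² = (3 + 10)² = 13² = 169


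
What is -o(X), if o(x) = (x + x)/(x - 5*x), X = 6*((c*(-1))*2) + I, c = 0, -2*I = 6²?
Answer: ½ ≈ 0.50000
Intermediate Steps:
I = -18 (I = -½*6² = -½*36 = -18)
X = -18 (X = 6*((0*(-1))*2) - 18 = 6*(0*2) - 18 = 6*0 - 18 = 0 - 18 = -18)
o(x) = -½ (o(x) = (2*x)/((-4*x)) = (2*x)*(-1/(4*x)) = -½)
-o(X) = -1*(-½) = ½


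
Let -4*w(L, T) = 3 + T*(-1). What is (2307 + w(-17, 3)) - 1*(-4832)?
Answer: 7139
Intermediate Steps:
w(L, T) = -¾ + T/4 (w(L, T) = -(3 + T*(-1))/4 = -(3 - T)/4 = -¾ + T/4)
(2307 + w(-17, 3)) - 1*(-4832) = (2307 + (-¾ + (¼)*3)) - 1*(-4832) = (2307 + (-¾ + ¾)) + 4832 = (2307 + 0) + 4832 = 2307 + 4832 = 7139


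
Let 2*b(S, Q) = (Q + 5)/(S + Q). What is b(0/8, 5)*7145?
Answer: 7145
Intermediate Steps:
b(S, Q) = (5 + Q)/(2*(Q + S)) (b(S, Q) = ((Q + 5)/(S + Q))/2 = ((5 + Q)/(Q + S))/2 = (5 + Q)/(2*(Q + S)))
b(0/8, 5)*7145 = ((5 + 5)/(2*(5 + 0/8)))*7145 = ((½)*10/(5 + 0*(⅛)))*7145 = ((½)*10/(5 + 0))*7145 = ((½)*10/5)*7145 = ((½)*(⅕)*10)*7145 = 1*7145 = 7145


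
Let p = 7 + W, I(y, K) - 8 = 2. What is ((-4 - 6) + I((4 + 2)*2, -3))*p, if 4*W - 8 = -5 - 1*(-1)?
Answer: 0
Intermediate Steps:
W = 1 (W = 2 + (-5 - 1*(-1))/4 = 2 + (-5 + 1)/4 = 2 + (1/4)*(-4) = 2 - 1 = 1)
I(y, K) = 10 (I(y, K) = 8 + 2 = 10)
p = 8 (p = 7 + 1 = 8)
((-4 - 6) + I((4 + 2)*2, -3))*p = ((-4 - 6) + 10)*8 = (-10 + 10)*8 = 0*8 = 0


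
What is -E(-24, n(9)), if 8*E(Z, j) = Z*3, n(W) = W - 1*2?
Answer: 9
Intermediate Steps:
n(W) = -2 + W (n(W) = W - 2 = -2 + W)
E(Z, j) = 3*Z/8 (E(Z, j) = (Z*3)/8 = (3*Z)/8 = 3*Z/8)
-E(-24, n(9)) = -3*(-24)/8 = -1*(-9) = 9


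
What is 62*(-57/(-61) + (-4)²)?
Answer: 64046/61 ≈ 1049.9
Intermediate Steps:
62*(-57/(-61) + (-4)²) = 62*(-57*(-1/61) + 16) = 62*(57/61 + 16) = 62*(1033/61) = 64046/61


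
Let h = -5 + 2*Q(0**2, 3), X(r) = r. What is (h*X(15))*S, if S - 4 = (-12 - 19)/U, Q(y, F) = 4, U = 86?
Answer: 14085/86 ≈ 163.78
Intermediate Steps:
h = 3 (h = -5 + 2*4 = -5 + 8 = 3)
S = 313/86 (S = 4 + (-12 - 19)/86 = 4 - 31*1/86 = 4 - 31/86 = 313/86 ≈ 3.6395)
(h*X(15))*S = (3*15)*(313/86) = 45*(313/86) = 14085/86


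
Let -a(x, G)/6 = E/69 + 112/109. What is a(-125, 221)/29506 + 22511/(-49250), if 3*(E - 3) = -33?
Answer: -832924348981/1821549221750 ≈ -0.45726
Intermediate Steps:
E = -8 (E = 3 + (⅓)*(-33) = 3 - 11 = -8)
a(x, G) = -13712/2507 (a(x, G) = -6*(-8/69 + 112/109) = -6*6856/7521 = -13712/2507)
a(-125, 221)/29506 + 22511/(-49250) = -13712/2507/29506 + 22511/(-49250) = -13712/2507*1/29506 + 22511*(-1/49250) = -6856/36985771 - 22511/49250 = -832924348981/1821549221750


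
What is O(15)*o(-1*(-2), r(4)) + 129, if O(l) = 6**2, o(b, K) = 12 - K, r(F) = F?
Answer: 417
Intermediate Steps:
O(l) = 36
O(15)*o(-1*(-2), r(4)) + 129 = 36*(12 - 1*4) + 129 = 36*(12 - 4) + 129 = 36*8 + 129 = 288 + 129 = 417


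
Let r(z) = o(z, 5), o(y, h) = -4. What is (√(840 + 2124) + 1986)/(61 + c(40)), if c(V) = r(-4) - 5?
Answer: 993/26 + √741/26 ≈ 39.239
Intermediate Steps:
r(z) = -4
c(V) = -9 (c(V) = -4 - 5 = -9)
(√(840 + 2124) + 1986)/(61 + c(40)) = (√(840 + 2124) + 1986)/(61 - 9) = (√2964 + 1986)/52 = (2*√741 + 1986)*(1/52) = (1986 + 2*√741)*(1/52) = 993/26 + √741/26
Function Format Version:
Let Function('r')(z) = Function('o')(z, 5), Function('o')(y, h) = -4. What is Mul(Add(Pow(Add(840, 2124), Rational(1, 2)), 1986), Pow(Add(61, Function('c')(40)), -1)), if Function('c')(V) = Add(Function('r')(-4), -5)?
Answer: Add(Rational(993, 26), Mul(Rational(1, 26), Pow(741, Rational(1, 2)))) ≈ 39.239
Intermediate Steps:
Function('r')(z) = -4
Function('c')(V) = -9 (Function('c')(V) = Add(-4, -5) = -9)
Mul(Add(Pow(Add(840, 2124), Rational(1, 2)), 1986), Pow(Add(61, Function('c')(40)), -1)) = Mul(Add(Pow(Add(840, 2124), Rational(1, 2)), 1986), Pow(Add(61, -9), -1)) = Mul(Add(Pow(2964, Rational(1, 2)), 1986), Pow(52, -1)) = Mul(Add(Mul(2, Pow(741, Rational(1, 2))), 1986), Rational(1, 52)) = Mul(Add(1986, Mul(2, Pow(741, Rational(1, 2)))), Rational(1, 52)) = Add(Rational(993, 26), Mul(Rational(1, 26), Pow(741, Rational(1, 2))))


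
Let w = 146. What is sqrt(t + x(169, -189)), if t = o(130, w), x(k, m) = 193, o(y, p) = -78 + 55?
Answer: sqrt(170) ≈ 13.038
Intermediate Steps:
o(y, p) = -23
t = -23
sqrt(t + x(169, -189)) = sqrt(-23 + 193) = sqrt(170)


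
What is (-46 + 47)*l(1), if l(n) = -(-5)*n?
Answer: 5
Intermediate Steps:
l(n) = 5*n
(-46 + 47)*l(1) = (-46 + 47)*(5*1) = 1*5 = 5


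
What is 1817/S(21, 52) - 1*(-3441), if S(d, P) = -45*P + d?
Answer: 7977862/2319 ≈ 3440.2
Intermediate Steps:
S(d, P) = d - 45*P
1817/S(21, 52) - 1*(-3441) = 1817/(21 - 45*52) - 1*(-3441) = 1817/(21 - 2340) + 3441 = 1817/(-2319) + 3441 = 1817*(-1/2319) + 3441 = -1817/2319 + 3441 = 7977862/2319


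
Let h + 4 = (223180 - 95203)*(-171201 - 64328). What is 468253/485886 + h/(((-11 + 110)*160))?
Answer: -2440951942007177/1282739040 ≈ -1.9029e+6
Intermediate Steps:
h = -30142294837 (h = -4 + (223180 - 95203)*(-171201 - 64328) = -4 + 127977*(-235529) = -4 - 30142294833 = -30142294837)
468253/485886 + h/(((-11 + 110)*160)) = 468253/485886 - 30142294837*1/(160*(-11 + 110)) = 468253*(1/485886) - 30142294837/(99*160) = 468253/485886 - 30142294837/15840 = -2440951942007177/1282739040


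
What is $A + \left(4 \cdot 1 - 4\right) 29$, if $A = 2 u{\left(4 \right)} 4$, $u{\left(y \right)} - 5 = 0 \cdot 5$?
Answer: $40$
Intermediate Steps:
$u{\left(y \right)} = 5$ ($u{\left(y \right)} = 5 + 0 \cdot 5 = 5 + 0 = 5$)
$A = 40$ ($A = 2 \cdot 5 \cdot 4 = 10 \cdot 4 = 40$)
$A + \left(4 \cdot 1 - 4\right) 29 = 40 + \left(4 \cdot 1 - 4\right) 29 = 40 + \left(4 - 4\right) 29 = 40 + 0 \cdot 29 = 40 + 0 = 40$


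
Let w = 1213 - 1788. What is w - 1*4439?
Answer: -5014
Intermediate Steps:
w = -575
w - 1*4439 = -575 - 1*4439 = -575 - 4439 = -5014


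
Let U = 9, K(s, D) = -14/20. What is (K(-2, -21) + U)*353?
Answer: 29299/10 ≈ 2929.9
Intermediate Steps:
K(s, D) = -7/10 (K(s, D) = -14*1/20 = -7/10)
(K(-2, -21) + U)*353 = (-7/10 + 9)*353 = (83/10)*353 = 29299/10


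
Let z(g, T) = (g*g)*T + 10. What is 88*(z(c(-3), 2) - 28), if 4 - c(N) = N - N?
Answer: 1232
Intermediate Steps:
c(N) = 4 (c(N) = 4 - (N - N) = 4 - 1*0 = 4 + 0 = 4)
z(g, T) = 10 + T*g² (z(g, T) = g²*T + 10 = T*g² + 10 = 10 + T*g²)
88*(z(c(-3), 2) - 28) = 88*((10 + 2*4²) - 28) = 88*((10 + 2*16) - 28) = 88*((10 + 32) - 28) = 88*(42 - 28) = 88*14 = 1232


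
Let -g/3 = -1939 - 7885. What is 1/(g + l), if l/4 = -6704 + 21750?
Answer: 1/89656 ≈ 1.1154e-5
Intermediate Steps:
l = 60184 (l = 4*(-6704 + 21750) = 4*15046 = 60184)
g = 29472 (g = -3*(-1939 - 7885) = -3*(-9824) = 29472)
1/(g + l) = 1/(29472 + 60184) = 1/89656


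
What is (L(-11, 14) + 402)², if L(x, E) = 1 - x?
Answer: 171396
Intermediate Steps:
(L(-11, 14) + 402)² = ((1 - 1*(-11)) + 402)² = ((1 + 11) + 402)² = (12 + 402)² = 414² = 171396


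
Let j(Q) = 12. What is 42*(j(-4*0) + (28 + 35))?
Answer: 3150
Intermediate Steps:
42*(j(-4*0) + (28 + 35)) = 42*(12 + (28 + 35)) = 42*(12 + 63) = 42*75 = 3150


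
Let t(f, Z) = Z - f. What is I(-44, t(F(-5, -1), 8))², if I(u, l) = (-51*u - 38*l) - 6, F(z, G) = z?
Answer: 3041536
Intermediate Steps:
I(u, l) = -6 - 51*u - 38*l
I(-44, t(F(-5, -1), 8))² = (-6 - 51*(-44) - 38*(8 - 1*(-5)))² = (-6 + 2244 - 38*(8 + 5))² = (-6 + 2244 - 38*13)² = (-6 + 2244 - 494)² = 1744² = 3041536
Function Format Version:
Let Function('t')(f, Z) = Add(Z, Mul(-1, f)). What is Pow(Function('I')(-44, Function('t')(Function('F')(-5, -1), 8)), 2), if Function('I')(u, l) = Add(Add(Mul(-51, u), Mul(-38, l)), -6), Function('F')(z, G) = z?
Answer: 3041536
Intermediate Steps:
Function('I')(u, l) = Add(-6, Mul(-51, u), Mul(-38, l))
Pow(Function('I')(-44, Function('t')(Function('F')(-5, -1), 8)), 2) = Pow(Add(-6, Mul(-51, -44), Mul(-38, Add(8, Mul(-1, -5)))), 2) = Pow(Add(-6, 2244, Mul(-38, Add(8, 5))), 2) = Pow(Add(-6, 2244, Mul(-38, 13)), 2) = Pow(Add(-6, 2244, -494), 2) = Pow(1744, 2) = 3041536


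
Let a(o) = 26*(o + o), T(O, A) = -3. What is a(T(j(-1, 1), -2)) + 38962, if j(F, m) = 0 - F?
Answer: 38806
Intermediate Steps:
j(F, m) = -F
a(o) = 52*o (a(o) = 26*(2*o) = 52*o)
a(T(j(-1, 1), -2)) + 38962 = 52*(-3) + 38962 = -156 + 38962 = 38806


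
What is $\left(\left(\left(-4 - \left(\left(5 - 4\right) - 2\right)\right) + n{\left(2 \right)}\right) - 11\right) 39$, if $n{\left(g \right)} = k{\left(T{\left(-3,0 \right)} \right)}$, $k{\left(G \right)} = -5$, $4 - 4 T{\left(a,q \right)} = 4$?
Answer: $-741$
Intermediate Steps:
$T{\left(a,q \right)} = 0$ ($T{\left(a,q \right)} = 1 - 1 = 0$)
$n{\left(g \right)} = -5$
$\left(\left(\left(-4 - \left(\left(5 - 4\right) - 2\right)\right) + n{\left(2 \right)}\right) - 11\right) 39 = \left(\left(\left(-4 - \left(\left(5 - 4\right) - 2\right)\right) - 5\right) - 11\right) 39 = \left(\left(\left(-4 - \left(1 - 2\right)\right) - 5\right) - 11\right) 39 = \left(\left(\left(-4 - -1\right) - 5\right) - 11\right) 39 = \left(\left(\left(-4 + 1\right) - 5\right) - 11\right) 39 = \left(\left(-3 - 5\right) - 11\right) 39 = \left(-8 - 11\right) 39 = \left(-19\right) 39 = -741$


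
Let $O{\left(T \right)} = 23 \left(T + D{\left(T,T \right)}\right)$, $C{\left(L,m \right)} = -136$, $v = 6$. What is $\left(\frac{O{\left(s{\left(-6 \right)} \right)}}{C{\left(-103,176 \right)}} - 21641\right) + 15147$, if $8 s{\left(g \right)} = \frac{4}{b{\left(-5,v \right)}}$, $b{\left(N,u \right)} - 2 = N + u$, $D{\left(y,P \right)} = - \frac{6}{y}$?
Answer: $- \frac{5294159}{816} \approx -6487.9$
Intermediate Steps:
$b{\left(N,u \right)} = 2 + N + u$ ($b{\left(N,u \right)} = 2 + \left(N + u\right) = 2 + N + u$)
$s{\left(g \right)} = \frac{1}{6}$ ($s{\left(g \right)} = \frac{4 \frac{1}{2 - 5 + 6}}{8} = \frac{4 \cdot \frac{1}{3}}{8} = \frac{1}{8} \cdot \frac{4}{3} = \frac{1}{6}$)
$O{\left(T \right)} = - \frac{138}{T} + 23 T$ ($O{\left(T \right)} = 23 \left(T - \frac{6}{T}\right) = - \frac{138}{T} + 23 T$)
$\left(\frac{O{\left(s{\left(-6 \right)} \right)}}{C{\left(-103,176 \right)}} - 21641\right) + 15147 = \left(\frac{- 138 \frac{1}{\frac{1}{6}} + 23 \cdot \frac{1}{6}}{-136} - 21641\right) + 15147 = \left(\left(\left(-138\right) 6 + \frac{23}{6}\right) \left(- \frac{1}{136}\right) - 21641\right) + 15147 = \left(\left(-828 + \frac{23}{6}\right) \left(- \frac{1}{136}\right) - 21641\right) + 15147 = \left(\left(- \frac{4945}{6}\right) \left(- \frac{1}{136}\right) - 21641\right) + 15147 = \left(\frac{4945}{816} - 21641\right) + 15147 = - \frac{17654111}{816} + 15147 = - \frac{5294159}{816}$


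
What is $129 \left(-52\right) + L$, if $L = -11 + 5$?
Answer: $-6714$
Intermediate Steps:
$L = -6$
$129 \left(-52\right) + L = 129 \left(-52\right) - 6 = -6708 - 6 = -6714$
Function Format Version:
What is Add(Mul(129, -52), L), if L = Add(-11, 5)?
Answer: -6714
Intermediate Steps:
L = -6
Add(Mul(129, -52), L) = Add(Mul(129, -52), -6) = Add(-6708, -6) = -6714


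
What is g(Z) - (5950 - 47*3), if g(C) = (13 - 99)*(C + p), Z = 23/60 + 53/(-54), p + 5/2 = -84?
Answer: 453989/270 ≈ 1681.4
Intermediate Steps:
p = -173/2 (p = -5/2 - 84 = -173/2 ≈ -86.500)
Z = -323/540 (Z = 23*(1/60) + 53*(-1/54) = 23/60 - 53/54 = -323/540 ≈ -0.59815)
g(C) = 7439 - 86*C (g(C) = (13 - 99)*(C - 173/2) = -86*(-173/2 + C) = 7439 - 86*C)
g(Z) - (5950 - 47*3) = (7439 - 86*(-323/540)) - (5950 - 47*3) = (7439 + 13889/270) - (5950 - 1*141) = 2022419/270 - (5950 - 141) = 2022419/270 - 1*5809 = 2022419/270 - 5809 = 453989/270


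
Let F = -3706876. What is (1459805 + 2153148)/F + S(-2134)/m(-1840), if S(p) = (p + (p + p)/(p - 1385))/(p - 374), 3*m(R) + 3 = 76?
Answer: -17001993968647/18092716845228 ≈ -0.93971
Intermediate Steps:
m(R) = 73/3 (m(R) = -1 + (⅓)*76 = -1 + 76/3 = 73/3)
S(p) = (p + 2*p/(-1385 + p))/(-374 + p) (S(p) = (p + (2*p)/(-1385 + p))/(-374 + p) = (p + 2*p/(-1385 + p))/(-374 + p))
(1459805 + 2153148)/F + S(-2134)/m(-1840) = (1459805 + 2153148)/(-3706876) + (-2134*(-1383 - 2134)/(517990 + (-2134)² - 1759*(-2134)))/(73/3) = 3612953*(-1/3706876) - 2134*(-3517)/(517990 + 4553956 + 3753706)*(3/73) = -3612953/3706876 - 2134*(-3517)/8825652*(3/73) = -3612953/3706876 - 2134*1/8825652*(-3517)*(3/73) = -3612953/3706876 + (341149/401166)*(3/73) = -3612953/3706876 + 341149/9761706 = -17001993968647/18092716845228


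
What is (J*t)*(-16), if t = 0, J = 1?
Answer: 0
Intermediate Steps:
(J*t)*(-16) = (1*0)*(-16) = 0*(-16) = 0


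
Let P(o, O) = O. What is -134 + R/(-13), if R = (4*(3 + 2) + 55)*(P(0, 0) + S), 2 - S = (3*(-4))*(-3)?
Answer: 808/13 ≈ 62.154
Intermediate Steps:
S = -34 (S = 2 - 3*(-4)*(-3) = 2 - (-12)*(-3) = 2 - 1*36 = 2 - 36 = -34)
R = -2550 (R = (4*(3 + 2) + 55)*(0 - 34) = (4*5 + 55)*(-34) = (20 + 55)*(-34) = 75*(-34) = -2550)
-134 + R/(-13) = -134 - 2550/(-13) = -134 - 2550*(-1/13) = -134 + 2550/13 = 808/13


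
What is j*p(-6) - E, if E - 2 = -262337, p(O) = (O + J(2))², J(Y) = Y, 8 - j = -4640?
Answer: 336703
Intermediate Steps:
j = 4648 (j = 8 - 1*(-4640) = 8 + 4640 = 4648)
p(O) = (2 + O)² (p(O) = (O + 2)² = (2 + O)²)
E = -262335 (E = 2 - 262337 = -262335)
j*p(-6) - E = 4648*(2 - 6)² - 1*(-262335) = 4648*(-4)² + 262335 = 4648*16 + 262335 = 74368 + 262335 = 336703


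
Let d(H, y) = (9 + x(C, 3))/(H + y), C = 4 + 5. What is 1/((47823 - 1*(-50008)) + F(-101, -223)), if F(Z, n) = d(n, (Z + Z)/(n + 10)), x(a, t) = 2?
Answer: 47297/4627110464 ≈ 1.0222e-5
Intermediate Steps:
C = 9
d(H, y) = 11/(H + y) (d(H, y) = (9 + 2)/(H + y) = 11/(H + y))
F(Z, n) = 11/(n + 2*Z/(10 + n)) (F(Z, n) = 11/(n + (Z + Z)/(n + 10)) = 11/(n + (2*Z)/(10 + n)) = 11/(n + 2*Z/(10 + n)))
1/((47823 - 1*(-50008)) + F(-101, -223)) = 1/((47823 - 1*(-50008)) + 11*(10 - 223)/(2*(-101) - 223*(10 - 223))) = 1/((47823 + 50008) + 11*(-213)/(-202 - 223*(-213))) = 1/(97831 + 11*(-213)/(-202 + 47499)) = 1/(97831 + 11*(-213)/47297) = 1/(97831 + 11*(1/47297)*(-213)) = 1/(97831 - 2343/47297) = 1/(4627110464/47297) = 47297/4627110464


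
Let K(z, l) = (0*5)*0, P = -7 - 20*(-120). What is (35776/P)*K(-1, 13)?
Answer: 0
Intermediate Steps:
P = 2393 (P = -7 + 2400 = 2393)
K(z, l) = 0 (K(z, l) = 0*0 = 0)
(35776/P)*K(-1, 13) = (35776/2393)*0 = 0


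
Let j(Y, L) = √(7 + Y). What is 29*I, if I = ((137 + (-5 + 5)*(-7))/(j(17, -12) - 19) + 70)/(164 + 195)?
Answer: 608623/120983 - 7946*√6/120983 ≈ 4.8698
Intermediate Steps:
I = 70/359 + 137/(359*(-19 + 2*√6)) (I = ((137 + (-5 + 5)*(-7))/(√(7 + 17) - 19) + 70)/(164 + 195) = ((137 + 0*(-7))/(√24 - 19) + 70)/359 = ((137 + 0)/(2*√6 - 19) + 70)*(1/359) = (137/(-19 + 2*√6) + 70)*(1/359) = (70 + 137/(-19 + 2*√6))*(1/359) = 70/359 + 137/(359*(-19 + 2*√6)) ≈ 0.16792)
29*I = 29*(20987/120983 - 274*√6/120983) = 608623/120983 - 7946*√6/120983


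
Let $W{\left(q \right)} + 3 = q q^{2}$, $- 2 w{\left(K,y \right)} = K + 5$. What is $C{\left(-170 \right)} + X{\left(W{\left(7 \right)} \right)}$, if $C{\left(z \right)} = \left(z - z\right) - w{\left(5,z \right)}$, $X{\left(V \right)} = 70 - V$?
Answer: $-265$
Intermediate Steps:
$w{\left(K,y \right)} = - \frac{5}{2} - \frac{K}{2}$ ($w{\left(K,y \right)} = - \frac{K + 5}{2} = - \frac{5 + K}{2} = - \frac{5}{2} - \frac{K}{2}$)
$W{\left(q \right)} = -3 + q^{3}$ ($W{\left(q \right)} = -3 + q q^{2} = -3 + q^{3}$)
$C{\left(z \right)} = 5$ ($C{\left(z \right)} = \left(z - z\right) - \left(- \frac{5}{2} - \frac{5}{2}\right) = 0 - \left(- \frac{5}{2} - \frac{5}{2}\right) = 0 - -5 = 0 + 5 = 5$)
$C{\left(-170 \right)} + X{\left(W{\left(7 \right)} \right)} = 5 + \left(70 - \left(-3 + 7^{3}\right)\right) = 5 + \left(70 - \left(-3 + 343\right)\right) = 5 + \left(70 - 340\right) = 5 - 270 = -265$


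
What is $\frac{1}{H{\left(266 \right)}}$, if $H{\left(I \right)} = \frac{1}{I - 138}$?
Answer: $128$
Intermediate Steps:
$H{\left(I \right)} = \frac{1}{-138 + I}$
$\frac{1}{H{\left(266 \right)}} = \frac{1}{\frac{1}{-138 + 266}} = \frac{1}{\frac{1}{128}} = 128$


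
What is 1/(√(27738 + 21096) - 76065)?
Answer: -25355/1928611797 - √5426/1928611797 ≈ -1.3185e-5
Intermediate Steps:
1/(√(27738 + 21096) - 76065) = 1/(√48834 - 76065) = 1/(3*√5426 - 76065) = 1/(-76065 + 3*√5426)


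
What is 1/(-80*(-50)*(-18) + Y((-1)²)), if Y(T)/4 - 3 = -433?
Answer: -1/73720 ≈ -1.3565e-5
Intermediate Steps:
Y(T) = -1720 (Y(T) = 12 + 4*(-433) = 12 - 1732 = -1720)
1/(-80*(-50)*(-18) + Y((-1)²)) = 1/(-80*(-50)*(-18) - 1720) = 1/(4000*(-18) - 1720) = 1/(-72000 - 1720) = 1/(-73720) = -1/73720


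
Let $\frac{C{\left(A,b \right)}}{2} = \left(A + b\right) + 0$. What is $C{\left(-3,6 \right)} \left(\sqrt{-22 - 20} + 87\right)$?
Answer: $522 + 6 i \sqrt{42} \approx 522.0 + 38.884 i$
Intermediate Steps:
$C{\left(A,b \right)} = 2 A + 2 b$ ($C{\left(A,b \right)} = 2 \left(\left(A + b\right) + 0\right) = 2 \left(A + b\right) = 2 A + 2 b$)
$C{\left(-3,6 \right)} \left(\sqrt{-22 - 20} + 87\right) = \left(2 \left(-3\right) + 2 \cdot 6\right) \left(\sqrt{-22 - 20} + 87\right) = \left(-6 + 12\right) \left(\sqrt{-42} + 87\right) = 6 \left(i \sqrt{42} + 87\right) = 6 \left(87 + i \sqrt{42}\right) = 522 + 6 i \sqrt{42}$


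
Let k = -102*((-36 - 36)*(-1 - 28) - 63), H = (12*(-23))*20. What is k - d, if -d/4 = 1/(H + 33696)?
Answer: -1454938199/7044 ≈ -2.0655e+5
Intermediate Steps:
H = -5520 (H = -276*20 = -5520)
k = -206550 (k = -102*(-72*(-29) - 63) = -102*(2088 - 63) = -102*2025 = -206550)
d = -1/7044 (d = -4/(-5520 + 33696) = -4/28176 = -4*1/28176 = -1/7044 ≈ -0.00014196)
k - d = -206550 - 1*(-1/7044) = -206550 + 1/7044 = -1454938199/7044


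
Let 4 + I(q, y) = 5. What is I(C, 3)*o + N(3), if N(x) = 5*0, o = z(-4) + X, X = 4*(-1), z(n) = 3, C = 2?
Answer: -1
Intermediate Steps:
I(q, y) = 1 (I(q, y) = -4 + 5 = 1)
X = -4
o = -1 (o = 3 - 4 = -1)
N(x) = 0
I(C, 3)*o + N(3) = 1*(-1) + 0 = -1 + 0 = -1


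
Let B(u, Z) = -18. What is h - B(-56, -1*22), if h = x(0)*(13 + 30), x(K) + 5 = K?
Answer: -197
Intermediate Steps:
x(K) = -5 + K
h = -215 (h = (-5 + 0)*(13 + 30) = -5*43 = -215)
h - B(-56, -1*22) = -215 - 1*(-18) = -215 + 18 = -197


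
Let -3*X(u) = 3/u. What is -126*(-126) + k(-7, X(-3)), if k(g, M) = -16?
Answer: 15860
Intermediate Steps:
X(u) = -1/u
-126*(-126) + k(-7, X(-3)) = -126*(-126) - 16 = 15876 - 16 = 15860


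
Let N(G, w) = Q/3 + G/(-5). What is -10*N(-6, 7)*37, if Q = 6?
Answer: -1184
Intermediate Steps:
N(G, w) = 2 - G/5 (N(G, w) = 6/3 + G/(-5) = 6*(⅓) + G*(-⅕) = 2 - G/5)
-10*N(-6, 7)*37 = -10*(2 - ⅕*(-6))*37 = -10*(2 + 6/5)*37 = -10*16/5*37 = -32*37 = -1184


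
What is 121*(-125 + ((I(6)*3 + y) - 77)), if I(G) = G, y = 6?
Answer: -21538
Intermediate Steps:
121*(-125 + ((I(6)*3 + y) - 77)) = 121*(-125 + ((6*3 + 6) - 77)) = 121*(-125 + ((18 + 6) - 77)) = 121*(-125 + (24 - 77)) = 121*(-125 - 53) = 121*(-178) = -21538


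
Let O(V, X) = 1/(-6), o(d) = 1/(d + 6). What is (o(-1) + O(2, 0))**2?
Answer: 1/900 ≈ 0.0011111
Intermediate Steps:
o(d) = 1/(6 + d)
O(V, X) = -1/6
(o(-1) + O(2, 0))**2 = (1/(6 - 1) - 1/6)**2 = (1/5 - 1/6)**2 = (1/30)**2 = 1/900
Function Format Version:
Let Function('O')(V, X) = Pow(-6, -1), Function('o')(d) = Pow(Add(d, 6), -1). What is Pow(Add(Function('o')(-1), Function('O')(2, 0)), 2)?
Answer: Rational(1, 900) ≈ 0.0011111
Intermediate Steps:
Function('o')(d) = Pow(Add(6, d), -1)
Function('O')(V, X) = Rational(-1, 6)
Pow(Add(Function('o')(-1), Function('O')(2, 0)), 2) = Pow(Add(Pow(Add(6, -1), -1), Rational(-1, 6)), 2) = Pow(Add(Pow(5, -1), Rational(-1, 6)), 2) = Pow(Add(Rational(1, 5), Rational(-1, 6)), 2) = Pow(Rational(1, 30), 2) = Rational(1, 900)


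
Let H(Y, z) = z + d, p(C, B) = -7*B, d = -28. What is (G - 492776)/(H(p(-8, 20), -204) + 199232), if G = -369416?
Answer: -107774/24875 ≈ -4.3326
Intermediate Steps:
H(Y, z) = -28 + z (H(Y, z) = z - 28 = -28 + z)
(G - 492776)/(H(p(-8, 20), -204) + 199232) = (-369416 - 492776)/((-28 - 204) + 199232) = -862192/(-232 + 199232) = -862192/199000 = -862192*1/199000 = -107774/24875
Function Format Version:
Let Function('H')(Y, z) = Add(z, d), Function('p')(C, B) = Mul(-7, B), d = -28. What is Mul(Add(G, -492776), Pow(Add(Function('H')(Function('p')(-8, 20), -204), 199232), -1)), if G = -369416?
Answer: Rational(-107774, 24875) ≈ -4.3326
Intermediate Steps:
Function('H')(Y, z) = Add(-28, z) (Function('H')(Y, z) = Add(z, -28) = Add(-28, z))
Mul(Add(G, -492776), Pow(Add(Function('H')(Function('p')(-8, 20), -204), 199232), -1)) = Mul(Add(-369416, -492776), Pow(Add(Add(-28, -204), 199232), -1)) = Mul(-862192, Pow(Add(-232, 199232), -1)) = Mul(-862192, Pow(199000, -1)) = Mul(-862192, Rational(1, 199000)) = Rational(-107774, 24875)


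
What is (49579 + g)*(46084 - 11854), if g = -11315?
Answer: 1309776720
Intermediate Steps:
(49579 + g)*(46084 - 11854) = (49579 - 11315)*(46084 - 11854) = 38264*34230 = 1309776720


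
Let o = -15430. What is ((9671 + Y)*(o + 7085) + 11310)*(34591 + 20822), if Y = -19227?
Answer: 4419526431690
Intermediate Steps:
((9671 + Y)*(o + 7085) + 11310)*(34591 + 20822) = ((9671 - 19227)*(-15430 + 7085) + 11310)*(34591 + 20822) = (-9556*(-8345) + 11310)*55413 = (79744820 + 11310)*55413 = 79756130*55413 = 4419526431690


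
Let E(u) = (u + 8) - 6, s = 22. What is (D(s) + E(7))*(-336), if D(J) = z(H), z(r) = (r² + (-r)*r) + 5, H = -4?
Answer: -4704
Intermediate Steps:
E(u) = 2 + u (E(u) = (8 + u) - 6 = 2 + u)
z(r) = 5 (z(r) = (r² - r²) + 5 = 0 + 5 = 5)
D(J) = 5
(D(s) + E(7))*(-336) = (5 + (2 + 7))*(-336) = (5 + 9)*(-336) = 14*(-336) = -4704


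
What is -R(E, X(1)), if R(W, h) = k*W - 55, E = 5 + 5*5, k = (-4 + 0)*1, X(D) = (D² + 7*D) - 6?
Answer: 175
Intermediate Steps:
X(D) = -6 + D² + 7*D
k = -4 (k = -4*1 = -4)
E = 30 (E = 5 + 25 = 30)
R(W, h) = -55 - 4*W (R(W, h) = -4*W - 55 = -55 - 4*W)
-R(E, X(1)) = -(-55 - 4*30) = -(-55 - 120) = -1*(-175) = 175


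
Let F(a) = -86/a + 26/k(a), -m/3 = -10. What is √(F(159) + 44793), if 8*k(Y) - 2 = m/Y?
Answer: √954367410363/4611 ≈ 211.87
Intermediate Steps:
m = 30 (m = -3*(-10) = 30)
k(Y) = ¼ + 15/(4*Y) (k(Y) = ¼ + (30/Y)/8 = ¼ + 15/(4*Y))
F(a) = -86/a + 104*a/(15 + a) (F(a) = -86/a + 26/(((15 + a)/(4*a))) = -86/a + 26*(4*a/(15 + a)) = -86/a + 104*a/(15 + a))
√(F(159) + 44793) = √(2*(-645 - 43*159 + 52*159²)/(159*(15 + 159)) + 44793) = √(2*(1/159)*(-645 - 6837 + 52*25281)/174 + 44793) = √(2*(1/159)*(1/174)*(-645 - 6837 + 1314612) + 44793) = √(2*(1/159)*(1/174)*1307130 + 44793) = √(435710/4611 + 44793) = √(206976233/4611) = √954367410363/4611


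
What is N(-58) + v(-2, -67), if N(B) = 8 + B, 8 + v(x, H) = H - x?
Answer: -123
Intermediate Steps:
v(x, H) = -8 + H - x (v(x, H) = -8 + (H - x) = -8 + H - x)
N(-58) + v(-2, -67) = (8 - 58) + (-8 - 67 - 1*(-2)) = -50 + (-8 - 67 + 2) = -50 - 73 = -123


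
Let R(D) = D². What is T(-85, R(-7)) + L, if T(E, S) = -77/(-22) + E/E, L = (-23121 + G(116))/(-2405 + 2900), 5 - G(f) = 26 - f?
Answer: -41597/990 ≈ -42.017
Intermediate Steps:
G(f) = -21 + f (G(f) = 5 - (26 - f) = 5 + (-26 + f) = -21 + f)
L = -23026/495 (L = (-23121 + (-21 + 116))/(-2405 + 2900) = (-23121 + 95)/495 = -23026*1/495 = -23026/495 ≈ -46.517)
T(E, S) = 9/2 (T(E, S) = -77*(-1/22) + 1 = 7/2 + 1 = 9/2)
T(-85, R(-7)) + L = 9/2 - 23026/495 = -41597/990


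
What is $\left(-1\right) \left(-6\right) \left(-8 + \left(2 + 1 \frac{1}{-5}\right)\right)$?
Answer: $- \frac{186}{5} \approx -37.2$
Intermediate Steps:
$\left(-1\right) \left(-6\right) \left(-8 + \left(2 + 1 \frac{1}{-5}\right)\right) = 6 \left(-8 + \left(2 + 1 \left(- \frac{1}{5}\right)\right)\right) = 6 \left(-8 + \left(2 - \frac{1}{5}\right)\right) = 6 \left(-8 + \frac{9}{5}\right) = 6 \left(- \frac{31}{5}\right) = - \frac{186}{5}$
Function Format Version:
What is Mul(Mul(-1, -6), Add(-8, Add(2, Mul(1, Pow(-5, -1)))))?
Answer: Rational(-186, 5) ≈ -37.200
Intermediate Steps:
Mul(Mul(-1, -6), Add(-8, Add(2, Mul(1, Pow(-5, -1))))) = Mul(6, Add(-8, Add(2, Mul(1, Rational(-1, 5))))) = Mul(6, Add(-8, Add(2, Rational(-1, 5)))) = Mul(6, Add(-8, Rational(9, 5))) = Mul(6, Rational(-31, 5)) = Rational(-186, 5)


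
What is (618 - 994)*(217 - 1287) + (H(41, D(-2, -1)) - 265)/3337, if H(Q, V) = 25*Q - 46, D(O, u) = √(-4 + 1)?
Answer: 1342542554/3337 ≈ 4.0232e+5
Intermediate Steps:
D(O, u) = I*√3 (D(O, u) = √(-3) = I*√3)
H(Q, V) = -46 + 25*Q
(618 - 994)*(217 - 1287) + (H(41, D(-2, -1)) - 265)/3337 = (618 - 994)*(217 - 1287) + ((-46 + 25*41) - 265)/3337 = -376*(-1070) + ((-46 + 1025) - 265)*(1/3337) = 402320 + (979 - 265)*(1/3337) = 402320 + 714*(1/3337) = 402320 + 714/3337 = 1342542554/3337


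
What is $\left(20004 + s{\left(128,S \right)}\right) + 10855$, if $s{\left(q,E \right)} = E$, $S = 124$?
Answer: $30983$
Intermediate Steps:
$\left(20004 + s{\left(128,S \right)}\right) + 10855 = \left(20004 + 124\right) + 10855 = 20128 + 10855 = 30983$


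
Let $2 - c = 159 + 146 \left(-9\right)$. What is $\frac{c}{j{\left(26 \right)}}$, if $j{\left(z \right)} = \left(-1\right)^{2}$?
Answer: $1157$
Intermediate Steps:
$j{\left(z \right)} = 1$
$c = 1157$ ($c = 2 - \left(159 + 146 \left(-9\right)\right) = 2 - \left(159 - 1314\right) = 2 - -1155 = 2 + 1155 = 1157$)
$\frac{c}{j{\left(26 \right)}} = \frac{1157}{1} = 1157 \cdot 1 = 1157$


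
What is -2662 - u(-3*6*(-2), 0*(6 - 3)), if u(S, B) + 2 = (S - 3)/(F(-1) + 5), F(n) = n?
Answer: -10673/4 ≈ -2668.3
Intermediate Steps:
u(S, B) = -11/4 + S/4 (u(S, B) = -2 + (S - 3)/(-1 + 5) = -2 + (-3 + S)/4 = -2 + (-3 + S)*(1/4) = -2 + (-3/4 + S/4) = -11/4 + S/4)
-2662 - u(-3*6*(-2), 0*(6 - 3)) = -2662 - (-11/4 + (-3*6*(-2))/4) = -2662 - (-11/4 + (-18*(-2))/4) = -2662 - (-11/4 + (1/4)*36) = -2662 - (-11/4 + 9) = -2662 - 1*25/4 = -2662 - 25/4 = -10673/4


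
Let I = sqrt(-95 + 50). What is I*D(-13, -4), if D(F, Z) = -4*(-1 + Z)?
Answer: 60*I*sqrt(5) ≈ 134.16*I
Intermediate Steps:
I = 3*I*sqrt(5) (I = sqrt(-45) = 3*I*sqrt(5) ≈ 6.7082*I)
D(F, Z) = 4 - 4*Z
I*D(-13, -4) = (3*I*sqrt(5))*(4 - 4*(-4)) = (3*I*sqrt(5))*(4 + 16) = (3*I*sqrt(5))*20 = 60*I*sqrt(5)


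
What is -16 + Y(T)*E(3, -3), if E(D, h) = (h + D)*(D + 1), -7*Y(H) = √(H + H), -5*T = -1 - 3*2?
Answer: -16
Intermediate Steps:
T = 7/5 (T = -(-1 - 3*2)/5 = -(-1 - 6)/5 = -⅕*(-7) = 7/5 ≈ 1.4000)
Y(H) = -√2*√H/7 (Y(H) = -√(H + H)/7 = -√2*√H/7)
E(D, h) = (1 + D)*(D + h) (E(D, h) = (D + h)*(1 + D) = (1 + D)*(D + h))
-16 + Y(T)*E(3, -3) = -16 + (-√2*√(7/5)/7)*(3 - 3 + 3² + 3*(-3)) = -16 + (-√2*√35/5/7)*(3 - 3 + 9 - 9) = -16 - √70/35*0 = -16 + 0 = -16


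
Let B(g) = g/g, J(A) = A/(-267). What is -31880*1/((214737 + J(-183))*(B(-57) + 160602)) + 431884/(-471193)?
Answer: -662810660852746384/723137297849101433 ≈ -0.91658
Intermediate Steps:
J(A) = -A/267 (J(A) = A*(-1/267) = -A/267)
B(g) = 1
-31880*1/((214737 + J(-183))*(B(-57) + 160602)) + 431884/(-471193) = -31880*1/((1 + 160602)*(214737 - 1/267*(-183))) + 431884/(-471193) = -31880*1/(160603*(214737 + 61/89)) + 431884*(-1/471193) = -31880/(160603*(19111654/89)) - 431884/471193 = -31880/3069388967362/89 - 431884/471193 = -31880*89/3069388967362 - 431884/471193 = -1418660/1534694483681 - 431884/471193 = -662810660852746384/723137297849101433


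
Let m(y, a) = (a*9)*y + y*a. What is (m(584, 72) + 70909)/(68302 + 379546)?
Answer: 491389/447848 ≈ 1.0972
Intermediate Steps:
m(y, a) = 10*a*y (m(y, a) = (9*a)*y + a*y = 9*a*y + a*y = 10*a*y)
(m(584, 72) + 70909)/(68302 + 379546) = (10*72*584 + 70909)/(68302 + 379546) = (420480 + 70909)/447848 = 491389*(1/447848) = 491389/447848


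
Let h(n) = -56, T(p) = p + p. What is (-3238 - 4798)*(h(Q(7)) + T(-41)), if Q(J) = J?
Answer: 1108968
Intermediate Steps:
T(p) = 2*p
(-3238 - 4798)*(h(Q(7)) + T(-41)) = (-3238 - 4798)*(-56 + 2*(-41)) = -8036*(-56 - 82) = -8036*(-138) = 1108968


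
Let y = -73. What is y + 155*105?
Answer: 16202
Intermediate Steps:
y + 155*105 = -73 + 155*105 = -73 + 16275 = 16202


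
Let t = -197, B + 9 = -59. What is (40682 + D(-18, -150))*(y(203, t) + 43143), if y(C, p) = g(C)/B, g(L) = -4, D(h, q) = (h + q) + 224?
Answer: 29878552816/17 ≈ 1.7576e+9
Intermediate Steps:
B = -68 (B = -9 - 59 = -68)
D(h, q) = 224 + h + q
y(C, p) = 1/17 (y(C, p) = -4/(-68) = -4*(-1/68) = 1/17)
(40682 + D(-18, -150))*(y(203, t) + 43143) = (40682 + (224 - 18 - 150))*(1/17 + 43143) = (40682 + 56)*(733432/17) = 40738*(733432/17) = 29878552816/17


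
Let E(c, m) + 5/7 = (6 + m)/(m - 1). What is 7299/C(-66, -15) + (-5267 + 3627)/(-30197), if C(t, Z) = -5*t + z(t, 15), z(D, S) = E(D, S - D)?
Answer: 123731840440/5586716773 ≈ 22.147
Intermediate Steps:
E(c, m) = -5/7 + (6 + m)/(-1 + m) (E(c, m) = -5/7 + (6 + m)/(m - 1) = -5/7 + (6 + m)/(-1 + m))
z(D, S) = (47 - 2*D + 2*S)/(7*(-1 + S - D)) (z(D, S) = (47 + 2*(S - D))/(7*(-1 + (S - D))) = (47 + (-2*D + 2*S))/(7*(-1 + S - D)) = (47 - 2*D + 2*S)/(7*(-1 + S - D)))
C(t, Z) = -5*t + (-77 + 2*t)/(7*(-14 + t)) (C(t, Z) = -5*t + (-47 - 2*15 + 2*t)/(7*(1 + t - 1*15)) = -5*t + (-47 - 30 + 2*t)/(7*(1 + t - 15)) = -5*t + (-77 + 2*t)/(7*(-14 + t)))
7299/C(-66, -15) + (-5267 + 3627)/(-30197) = 7299/(((-77 - 35*(-66)² + 492*(-66))/(7*(-14 - 66)))) + (-5267 + 3627)/(-30197) = 7299/(((⅐)*(-77 - 35*4356 - 32472)/(-80))) - 1640*(-1/30197) = 7299/(((⅐)*(-1/80)*(-77 - 152460 - 32472))) + 1640/30197 = 7299/(((⅐)*(-1/80)*(-185009))) + 1640/30197 = 7299/(185009/560) + 1640/30197 = 7299*(560/185009) + 1640/30197 = 4087440/185009 + 1640/30197 = 123731840440/5586716773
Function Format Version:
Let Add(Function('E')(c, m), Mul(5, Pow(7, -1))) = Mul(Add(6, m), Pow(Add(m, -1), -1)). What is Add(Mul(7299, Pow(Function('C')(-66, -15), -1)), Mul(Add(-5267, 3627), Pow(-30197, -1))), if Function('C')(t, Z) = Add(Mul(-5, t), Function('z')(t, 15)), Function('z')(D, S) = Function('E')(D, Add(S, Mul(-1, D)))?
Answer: Rational(123731840440, 5586716773) ≈ 22.147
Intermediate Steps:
Function('E')(c, m) = Add(Rational(-5, 7), Mul(Pow(Add(-1, m), -1), Add(6, m))) (Function('E')(c, m) = Add(Rational(-5, 7), Mul(Add(6, m), Pow(Add(m, -1), -1))) = Add(Rational(-5, 7), Mul(Add(6, m), Pow(Add(-1, m), -1))) = Add(Rational(-5, 7), Mul(Pow(Add(-1, m), -1), Add(6, m))))
Function('z')(D, S) = Mul(Rational(1, 7), Pow(Add(-1, S, Mul(-1, D)), -1), Add(47, Mul(-2, D), Mul(2, S))) (Function('z')(D, S) = Mul(Rational(1, 7), Pow(Add(-1, Add(S, Mul(-1, D))), -1), Add(47, Mul(2, Add(S, Mul(-1, D))))) = Mul(Rational(1, 7), Pow(Add(-1, S, Mul(-1, D)), -1), Add(47, Add(Mul(-2, D), Mul(2, S)))) = Mul(Rational(1, 7), Pow(Add(-1, S, Mul(-1, D)), -1), Add(47, Mul(-2, D), Mul(2, S))))
Function('C')(t, Z) = Add(Mul(-5, t), Mul(Rational(1, 7), Pow(Add(-14, t), -1), Add(-77, Mul(2, t)))) (Function('C')(t, Z) = Add(Mul(-5, t), Mul(Rational(1, 7), Pow(Add(1, t, Mul(-1, 15)), -1), Add(-47, Mul(-2, 15), Mul(2, t)))) = Add(Mul(-5, t), Mul(Rational(1, 7), Pow(Add(1, t, -15), -1), Add(-47, -30, Mul(2, t)))) = Add(Mul(-5, t), Mul(Rational(1, 7), Pow(Add(-14, t), -1), Add(-77, Mul(2, t)))))
Add(Mul(7299, Pow(Function('C')(-66, -15), -1)), Mul(Add(-5267, 3627), Pow(-30197, -1))) = Add(Mul(7299, Pow(Mul(Rational(1, 7), Pow(Add(-14, -66), -1), Add(-77, Mul(-35, Pow(-66, 2)), Mul(492, -66))), -1)), Mul(Add(-5267, 3627), Pow(-30197, -1))) = Add(Mul(7299, Pow(Mul(Rational(1, 7), Pow(-80, -1), Add(-77, Mul(-35, 4356), -32472)), -1)), Mul(-1640, Rational(-1, 30197))) = Add(Mul(7299, Pow(Mul(Rational(1, 7), Rational(-1, 80), Add(-77, -152460, -32472)), -1)), Rational(1640, 30197)) = Add(Mul(7299, Pow(Mul(Rational(1, 7), Rational(-1, 80), -185009), -1)), Rational(1640, 30197)) = Add(Mul(7299, Pow(Rational(185009, 560), -1)), Rational(1640, 30197)) = Add(Mul(7299, Rational(560, 185009)), Rational(1640, 30197)) = Add(Rational(4087440, 185009), Rational(1640, 30197)) = Rational(123731840440, 5586716773)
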